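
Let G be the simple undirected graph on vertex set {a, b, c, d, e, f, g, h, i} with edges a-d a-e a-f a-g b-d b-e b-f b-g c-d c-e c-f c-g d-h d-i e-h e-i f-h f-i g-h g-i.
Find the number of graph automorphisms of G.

The vertices split by degree into {d, e, f, g} (degree 5) and {a, b, c, h, i} (degree 4); every edge runs between the two parts, so G is the complete bipartite graph K_{4,5}. The parts have unequal sizes, so no automorphism swaps them; each part is permuted independently, giving S_4 × S_5 of order 4!·5! = 2880.

2880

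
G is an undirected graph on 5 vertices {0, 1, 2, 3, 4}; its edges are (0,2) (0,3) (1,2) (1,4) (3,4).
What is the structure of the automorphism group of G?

the dihedral group of order 10

Every vertex has degree 2 and the graph is connected, so G is the 5-cycle C_5. The automorphisms of the 5-cycle are exactly the symmetries of a regular 5-gon: the dihedral group D_5, |D_5| = 10.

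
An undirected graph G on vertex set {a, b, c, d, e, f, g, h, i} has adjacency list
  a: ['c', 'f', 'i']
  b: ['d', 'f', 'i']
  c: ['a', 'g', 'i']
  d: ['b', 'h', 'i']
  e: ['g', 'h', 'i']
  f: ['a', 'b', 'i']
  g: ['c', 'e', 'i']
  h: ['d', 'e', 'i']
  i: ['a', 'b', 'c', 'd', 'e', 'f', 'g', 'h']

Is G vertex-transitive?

Vertex i is the only vertex of degree 8, so every automorphism fixes it; G is not vertex-transitive.

No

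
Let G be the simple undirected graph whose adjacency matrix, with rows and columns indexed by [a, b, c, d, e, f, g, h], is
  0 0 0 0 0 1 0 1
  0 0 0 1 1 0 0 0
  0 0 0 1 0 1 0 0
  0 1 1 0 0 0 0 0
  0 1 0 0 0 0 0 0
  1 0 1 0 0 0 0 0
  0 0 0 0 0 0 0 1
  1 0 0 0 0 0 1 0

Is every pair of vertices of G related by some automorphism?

Automorphisms preserve degree, but G has vertices of degree 1 and vertices of degree 2; no automorphism maps one to the other, so G is not vertex-transitive.

No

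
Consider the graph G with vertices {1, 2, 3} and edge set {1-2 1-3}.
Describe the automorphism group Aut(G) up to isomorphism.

The degree sequence is [2, 1, 1]; the two degree-1 vertices 2 and 3 are the ends of a path, so G = P_3. The only nontrivial automorphism of a path is the end-to-end reflection, so Aut(G) ≅ Z_2.

the cyclic group of order 2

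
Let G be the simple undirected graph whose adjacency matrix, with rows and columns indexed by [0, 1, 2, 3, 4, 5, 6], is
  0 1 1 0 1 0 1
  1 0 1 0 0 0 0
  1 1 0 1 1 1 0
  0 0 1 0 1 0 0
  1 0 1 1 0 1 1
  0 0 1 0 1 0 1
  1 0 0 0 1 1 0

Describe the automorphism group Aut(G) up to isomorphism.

the trivial group

Degrees alone do not determine every vertex (e.g. 1 and 3 both have degree 2), but their neighbour-degree multisets differ: N(1) has degrees [4, 5] while N(3) has degrees [5, 5]. Repeating this refinement separates all vertices, so the only automorphism is the identity.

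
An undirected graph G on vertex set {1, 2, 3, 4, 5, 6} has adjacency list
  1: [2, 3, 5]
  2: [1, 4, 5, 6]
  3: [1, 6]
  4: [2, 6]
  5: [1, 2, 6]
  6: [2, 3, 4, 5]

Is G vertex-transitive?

No

Automorphisms preserve degree, but G has vertices of degree 2 and vertices of degree 4; no automorphism maps one to the other, so G is not vertex-transitive.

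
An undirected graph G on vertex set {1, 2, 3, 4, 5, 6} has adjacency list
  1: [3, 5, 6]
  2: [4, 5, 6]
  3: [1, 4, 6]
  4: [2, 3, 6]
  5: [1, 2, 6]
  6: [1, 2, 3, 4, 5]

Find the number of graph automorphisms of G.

10

Vertex 6 is the unique vertex of degree 5; the remaining 5 vertices each have degree 3 and induce a cycle, so G is the wheel on 6 vertices with hub 6. Every automorphism fixes the hub and acts on the rim 5-cycle, so Aut(G) ≅ Aut(C_5) = D_5 of order 10.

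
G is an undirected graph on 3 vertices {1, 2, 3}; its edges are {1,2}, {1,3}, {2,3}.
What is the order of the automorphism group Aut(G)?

Every vertex has degree 2, so G is the complete graph K_3. Any permutation of the 3 vertices preserves K_3, so Aut(K_3) = S_3 of order 3! = 6.

6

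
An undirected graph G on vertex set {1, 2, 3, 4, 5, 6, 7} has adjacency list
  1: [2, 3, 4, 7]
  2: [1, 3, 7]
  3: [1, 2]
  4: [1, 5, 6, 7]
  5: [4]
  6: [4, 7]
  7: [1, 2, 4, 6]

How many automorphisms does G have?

The degree sequence is [4, 3, 2, 4, 1, 2, 4]. Checking the degree-preserving permutations of the vertex set shows that none except the identity preserves every edge, so Aut(G) is trivial.

1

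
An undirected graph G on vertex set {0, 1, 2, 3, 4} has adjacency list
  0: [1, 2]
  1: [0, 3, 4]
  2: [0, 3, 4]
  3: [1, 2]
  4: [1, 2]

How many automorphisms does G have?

The vertices split by degree into {1, 2} (degree 3) and {0, 3, 4} (degree 2); every edge runs between the two parts, so G is the complete bipartite graph K_{2,3}. Automorphisms preserve the bipartition setwise (since the parts differ in size) and act as S_2 × S_3 within it; |Aut| = 12.

12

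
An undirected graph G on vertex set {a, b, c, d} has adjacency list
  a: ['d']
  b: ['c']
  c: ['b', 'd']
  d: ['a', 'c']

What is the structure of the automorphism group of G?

The degree sequence is [1, 1, 2, 2]; the two degree-1 vertices a and b are the ends of a path, so G = P_4. The only nontrivial automorphism of a path is the end-to-end reflection, so Aut(G) ≅ Z_2.

C_2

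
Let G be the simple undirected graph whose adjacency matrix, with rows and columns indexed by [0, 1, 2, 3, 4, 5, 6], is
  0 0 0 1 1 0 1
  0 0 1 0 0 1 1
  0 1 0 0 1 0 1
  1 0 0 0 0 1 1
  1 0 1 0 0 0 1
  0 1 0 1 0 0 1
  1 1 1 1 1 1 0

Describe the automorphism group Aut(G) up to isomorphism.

Vertex 6 is the unique vertex of degree 6; the remaining 6 vertices each have degree 3 and induce a cycle, so G is the wheel on 7 vertices with hub 6. Every automorphism fixes the hub and acts on the rim 6-cycle, so Aut(G) ≅ Aut(C_6) = D_6 of order 12.

the dihedral group of order 12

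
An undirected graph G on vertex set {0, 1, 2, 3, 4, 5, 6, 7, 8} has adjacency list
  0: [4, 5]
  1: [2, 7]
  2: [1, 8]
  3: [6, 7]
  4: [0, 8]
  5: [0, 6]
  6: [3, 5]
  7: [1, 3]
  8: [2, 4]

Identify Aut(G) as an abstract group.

G is 2-regular and connected on 9 vertices, i.e. the cycle C_9. The automorphisms of the 9-cycle are exactly the symmetries of a regular 9-gon: the dihedral group D_9, |D_9| = 18.

the dihedral group of order 18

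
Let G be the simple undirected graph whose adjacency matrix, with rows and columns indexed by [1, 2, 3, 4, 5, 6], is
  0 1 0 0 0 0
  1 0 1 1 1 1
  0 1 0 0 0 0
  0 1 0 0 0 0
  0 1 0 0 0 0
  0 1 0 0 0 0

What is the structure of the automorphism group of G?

S_5

Vertex 2 has degree 5 and every other vertex has degree 1, so G is the star K_{1,5} with centre 2. Any automorphism fixes the centre and permutes the 5 leaves freely, so Aut(G) ≅ S_5 of order 5! = 120.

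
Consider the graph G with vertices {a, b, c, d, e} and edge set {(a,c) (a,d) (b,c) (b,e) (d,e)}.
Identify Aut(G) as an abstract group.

Every vertex has degree 2 and the graph is connected, so G is the 5-cycle C_5. C_5 has 5 rotations and 5 reflections, so Aut(C_5) ≅ D_5 of order 10.

the dihedral group of order 10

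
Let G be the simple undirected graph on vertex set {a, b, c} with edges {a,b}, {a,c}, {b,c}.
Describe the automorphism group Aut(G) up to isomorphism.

All 3 vertices are pairwise adjacent: G = K_3. Every bijection on the vertex set is an automorphism of K_3; hence Aut(K_3) ≅ S_3, order 6.

S_3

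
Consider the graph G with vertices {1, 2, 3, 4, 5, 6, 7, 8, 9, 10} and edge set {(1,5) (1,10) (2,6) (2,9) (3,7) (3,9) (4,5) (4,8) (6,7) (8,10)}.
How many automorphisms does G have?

200

G has two connected components, {1, 4, 5, 8, 10} and {2, 3, 6, 7, 9}; each is 2-regular, so G = C_5 ⊔ C_5. Aut of a disjoint union of two copies of C_5 is the wreath product D_5 ≀ Z_2, of order 2·10² = 200.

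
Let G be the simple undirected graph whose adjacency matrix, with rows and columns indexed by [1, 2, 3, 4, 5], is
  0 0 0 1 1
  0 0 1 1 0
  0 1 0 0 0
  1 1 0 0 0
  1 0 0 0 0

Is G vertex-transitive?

Automorphisms preserve degree, but G has vertices of degree 1 and vertices of degree 2; no automorphism maps one to the other, so G is not vertex-transitive.

No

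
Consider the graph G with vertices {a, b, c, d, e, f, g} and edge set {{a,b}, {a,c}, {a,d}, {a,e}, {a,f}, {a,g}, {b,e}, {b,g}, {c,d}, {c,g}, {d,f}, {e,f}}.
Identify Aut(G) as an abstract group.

Vertex a is the unique vertex of degree 6; the remaining 6 vertices each have degree 3 and induce a cycle, so G is the wheel on 7 vertices with hub a. With the hub fixed, the remaining symmetry is that of the rim cycle C_6, giving the dihedral group D_6.

D_6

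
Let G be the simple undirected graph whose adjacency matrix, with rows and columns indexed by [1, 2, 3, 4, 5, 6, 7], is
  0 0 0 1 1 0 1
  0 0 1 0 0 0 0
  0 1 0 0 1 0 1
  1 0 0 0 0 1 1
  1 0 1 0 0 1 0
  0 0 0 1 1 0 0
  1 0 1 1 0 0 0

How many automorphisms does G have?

The degree sequence is [3, 1, 3, 3, 3, 2, 3]. Checking the degree-preserving permutations of the vertex set shows that none except the identity preserves every edge, so Aut(G) is trivial.

1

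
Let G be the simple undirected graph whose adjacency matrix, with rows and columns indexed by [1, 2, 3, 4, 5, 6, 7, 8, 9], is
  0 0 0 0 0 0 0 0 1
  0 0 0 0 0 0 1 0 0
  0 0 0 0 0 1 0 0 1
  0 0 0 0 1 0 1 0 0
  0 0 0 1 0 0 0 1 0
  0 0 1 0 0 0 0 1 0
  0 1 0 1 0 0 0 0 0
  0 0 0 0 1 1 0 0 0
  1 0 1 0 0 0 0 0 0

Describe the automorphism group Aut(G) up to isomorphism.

The degree sequence is [1, 1, 2, 2, 2, 2, 2, 2, 2]; the two degree-1 vertices 1 and 2 are the ends of a path, so G = P_9. The only nontrivial automorphism of a path is the end-to-end reflection, so Aut(G) ≅ Z_2.

C_2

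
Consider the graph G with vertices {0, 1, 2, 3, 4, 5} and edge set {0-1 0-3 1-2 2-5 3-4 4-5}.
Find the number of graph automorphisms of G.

12

G is 2-regular and connected on 6 vertices, i.e. the cycle C_6. The automorphisms of the 6-cycle are exactly the symmetries of a regular 6-gon: the dihedral group D_6, |D_6| = 12.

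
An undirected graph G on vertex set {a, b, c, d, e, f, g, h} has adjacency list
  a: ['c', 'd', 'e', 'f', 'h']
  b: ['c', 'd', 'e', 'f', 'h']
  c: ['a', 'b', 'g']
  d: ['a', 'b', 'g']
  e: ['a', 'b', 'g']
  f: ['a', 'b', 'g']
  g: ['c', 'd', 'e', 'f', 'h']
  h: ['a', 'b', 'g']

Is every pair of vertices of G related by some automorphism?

No

Automorphisms preserve degree, but G has vertices of degree 3 and vertices of degree 5; no automorphism maps one to the other, so G is not vertex-transitive.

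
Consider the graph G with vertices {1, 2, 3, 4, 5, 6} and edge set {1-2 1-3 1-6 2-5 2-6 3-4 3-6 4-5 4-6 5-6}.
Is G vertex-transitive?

Vertex 6 is the only vertex of degree 5, so every automorphism fixes it; G is not vertex-transitive.

No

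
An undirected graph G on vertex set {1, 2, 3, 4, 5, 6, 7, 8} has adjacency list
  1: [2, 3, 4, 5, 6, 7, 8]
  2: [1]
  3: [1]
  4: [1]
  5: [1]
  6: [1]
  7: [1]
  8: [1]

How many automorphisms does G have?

5040

Vertex 1 has degree 7 and every other vertex has degree 1, so G is the star K_{1,7} with centre 1. The 7 leaves are pairwise interchangeable while the centre is fixed, giving Aut(G) = S_7.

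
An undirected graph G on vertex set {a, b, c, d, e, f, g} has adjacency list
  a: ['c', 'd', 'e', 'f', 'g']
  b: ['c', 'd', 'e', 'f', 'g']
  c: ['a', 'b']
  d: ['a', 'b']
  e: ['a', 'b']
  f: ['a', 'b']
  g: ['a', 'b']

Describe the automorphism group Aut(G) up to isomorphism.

S_5 × S_2

The vertices split by degree into {a, b} (degree 5) and {c, d, e, f, g} (degree 2); every edge runs between the two parts, so G is the complete bipartite graph K_{2,5}. Automorphisms preserve the bipartition setwise (since the parts differ in size) and act as S_5 × S_2 within it; |Aut| = 240.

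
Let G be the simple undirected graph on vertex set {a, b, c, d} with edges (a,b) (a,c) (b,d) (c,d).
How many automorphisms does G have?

G is 2-regular and connected on 4 vertices, i.e. the cycle C_4. C_4 has 4 rotations and 4 reflections, so Aut(C_4) ≅ D_4 of order 8.

8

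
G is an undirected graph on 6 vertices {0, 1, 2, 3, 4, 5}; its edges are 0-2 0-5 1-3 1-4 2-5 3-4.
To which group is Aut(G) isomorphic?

(D_3 × D_3) ⋊ Z_2

G has two connected components, {0, 2, 5} and {1, 3, 4}; each is 2-regular, so G = C_3 ⊔ C_3. Aut of a disjoint union of two copies of C_3 is the wreath product D_3 ≀ Z_2, of order 2·6² = 72.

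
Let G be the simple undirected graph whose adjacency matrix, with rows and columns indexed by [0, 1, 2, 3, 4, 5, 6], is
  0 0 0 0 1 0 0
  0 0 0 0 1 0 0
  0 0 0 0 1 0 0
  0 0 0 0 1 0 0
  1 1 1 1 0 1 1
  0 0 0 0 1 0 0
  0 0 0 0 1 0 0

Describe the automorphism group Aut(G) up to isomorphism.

Vertex 4 has degree 6 and every other vertex has degree 1, so G is the star K_{1,6} with centre 4. Any automorphism fixes the centre and permutes the 6 leaves freely, so Aut(G) ≅ S_6 of order 6! = 720.

S_6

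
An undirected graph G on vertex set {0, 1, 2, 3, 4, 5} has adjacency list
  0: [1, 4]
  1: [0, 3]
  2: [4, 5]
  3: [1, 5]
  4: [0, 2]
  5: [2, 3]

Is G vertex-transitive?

G is 2-regular and connected on 6 vertices, i.e. the cycle C_6. C_6 has 6 rotations and 6 reflections, so Aut(C_6) ≅ D_6 of order 12. This group acts transitively on the 6 vertices.

Yes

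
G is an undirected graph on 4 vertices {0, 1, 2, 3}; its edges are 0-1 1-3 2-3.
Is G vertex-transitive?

No

Automorphisms preserve degree, but G has vertices of degree 1 and vertices of degree 2; no automorphism maps one to the other, so G is not vertex-transitive.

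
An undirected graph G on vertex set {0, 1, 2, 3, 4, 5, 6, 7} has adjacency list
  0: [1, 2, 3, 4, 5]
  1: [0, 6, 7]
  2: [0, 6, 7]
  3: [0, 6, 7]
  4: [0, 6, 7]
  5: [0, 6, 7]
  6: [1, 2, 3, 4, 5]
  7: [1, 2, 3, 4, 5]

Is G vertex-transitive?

No

Automorphisms preserve degree, but G has vertices of degree 3 and vertices of degree 5; no automorphism maps one to the other, so G is not vertex-transitive.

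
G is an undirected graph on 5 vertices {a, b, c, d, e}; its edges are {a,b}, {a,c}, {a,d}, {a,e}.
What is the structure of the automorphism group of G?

Vertex a has degree 4 and every other vertex has degree 1, so G is the star K_{1,4} with centre a. Any automorphism fixes the centre and permutes the 4 leaves freely, so Aut(G) ≅ S_4 of order 4! = 24.

S_4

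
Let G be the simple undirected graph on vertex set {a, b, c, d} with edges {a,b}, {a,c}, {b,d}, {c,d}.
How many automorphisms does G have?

8

G is 2-regular and bipartite on 2^2 = 4 vertices with girth 4; it is the hypercube graph Q_2. The symmetry group of the 2-cube is the hyperoctahedral group B_2 = Z_2 ≀ S_2, of order 2^2·2! = 8.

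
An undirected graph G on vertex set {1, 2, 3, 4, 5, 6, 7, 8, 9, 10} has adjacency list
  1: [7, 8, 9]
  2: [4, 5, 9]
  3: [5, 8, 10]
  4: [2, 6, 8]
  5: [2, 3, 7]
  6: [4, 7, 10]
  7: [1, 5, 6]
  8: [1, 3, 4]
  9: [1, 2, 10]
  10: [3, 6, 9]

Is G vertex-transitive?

G is 3-regular on 10 vertices with no triangles and no 4-cycles (girth 5): this is the Petersen graph. Viewing the Petersen graph as the Kneser graph K(5,2) — vertices are 2-subsets of {1,…,5}, edges join disjoint pairs — its automorphisms are exactly the permutations of the 5-element set, so Aut ≅ S_5 of order 120. Under this action every vertex can be carried to every other, so G is vertex-transitive.

Yes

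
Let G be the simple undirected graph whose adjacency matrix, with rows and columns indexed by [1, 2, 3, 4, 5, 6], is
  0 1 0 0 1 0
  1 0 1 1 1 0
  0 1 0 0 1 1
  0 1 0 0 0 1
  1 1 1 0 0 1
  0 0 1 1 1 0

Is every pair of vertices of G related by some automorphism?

Automorphisms preserve degree, but G has vertices of degree 2 and vertices of degree 4; no automorphism maps one to the other, so G is not vertex-transitive.

No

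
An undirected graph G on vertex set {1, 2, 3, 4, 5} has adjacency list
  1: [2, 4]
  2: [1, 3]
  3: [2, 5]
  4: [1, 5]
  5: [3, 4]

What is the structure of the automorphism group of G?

G is 2-regular and connected on 5 vertices, i.e. the cycle C_5. The automorphisms of the 5-cycle are exactly the symmetries of a regular 5-gon: the dihedral group D_5, |D_5| = 10.

the dihedral group of order 10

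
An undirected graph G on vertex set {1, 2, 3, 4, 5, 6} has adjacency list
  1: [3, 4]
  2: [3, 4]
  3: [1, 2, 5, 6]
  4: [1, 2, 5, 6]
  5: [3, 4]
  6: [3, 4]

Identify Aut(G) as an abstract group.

The vertices split by degree into {3, 4} (degree 4) and {1, 2, 5, 6} (degree 2); every edge runs between the two parts, so G is the complete bipartite graph K_{2,4}. Automorphisms preserve the bipartition setwise (since the parts differ in size) and act as S_2 × S_4 within it; |Aut| = 48.

S_2 × S_4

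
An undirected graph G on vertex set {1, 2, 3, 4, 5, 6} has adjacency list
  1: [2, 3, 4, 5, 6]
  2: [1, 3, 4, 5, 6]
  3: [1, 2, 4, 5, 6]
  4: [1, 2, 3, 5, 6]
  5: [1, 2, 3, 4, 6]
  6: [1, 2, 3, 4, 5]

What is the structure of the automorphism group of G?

S_6

All 6 vertices are pairwise adjacent: G = K_6. Every bijection on the vertex set is an automorphism of K_6; hence Aut(K_6) ≅ S_6, order 720.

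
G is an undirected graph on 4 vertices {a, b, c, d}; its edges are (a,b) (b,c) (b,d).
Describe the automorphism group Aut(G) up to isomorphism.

Vertex b has degree 3 and every other vertex has degree 1, so G is the star K_{1,3} with centre b. Any automorphism fixes the centre and permutes the 3 leaves freely, so Aut(G) ≅ S_3 of order 3! = 6.

the symmetric group on 3 letters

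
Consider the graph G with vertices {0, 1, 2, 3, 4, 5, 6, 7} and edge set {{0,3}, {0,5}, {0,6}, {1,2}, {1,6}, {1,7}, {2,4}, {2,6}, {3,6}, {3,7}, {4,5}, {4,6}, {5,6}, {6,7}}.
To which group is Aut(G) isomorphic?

D_7

Vertex 6 is the unique vertex of degree 7; the remaining 7 vertices each have degree 3 and induce a cycle, so G is the wheel on 8 vertices with hub 6. With the hub fixed, the remaining symmetry is that of the rim cycle C_7, giving the dihedral group D_7.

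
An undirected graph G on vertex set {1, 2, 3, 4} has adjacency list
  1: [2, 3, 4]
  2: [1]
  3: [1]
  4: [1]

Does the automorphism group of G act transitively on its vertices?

No

Vertex 1 is the only vertex of degree 3, so every automorphism fixes it; G is not vertex-transitive.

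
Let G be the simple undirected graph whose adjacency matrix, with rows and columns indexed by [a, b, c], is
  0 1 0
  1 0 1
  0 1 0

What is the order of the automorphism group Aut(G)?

The degree sequence is [1, 2, 1]; the two degree-1 vertices a and c are the ends of a path, so G = P_3. A path has exactly one nontrivial symmetry — reversal — giving Aut(G) of order 2.

2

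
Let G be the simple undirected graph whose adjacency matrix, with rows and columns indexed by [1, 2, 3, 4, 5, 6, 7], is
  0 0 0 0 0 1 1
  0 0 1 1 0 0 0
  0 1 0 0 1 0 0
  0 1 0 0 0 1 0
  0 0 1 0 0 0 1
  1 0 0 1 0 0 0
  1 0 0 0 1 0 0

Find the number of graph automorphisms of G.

14

G is 2-regular and connected on 7 vertices, i.e. the cycle C_7. C_7 has 7 rotations and 7 reflections, so Aut(C_7) ≅ D_7 of order 14.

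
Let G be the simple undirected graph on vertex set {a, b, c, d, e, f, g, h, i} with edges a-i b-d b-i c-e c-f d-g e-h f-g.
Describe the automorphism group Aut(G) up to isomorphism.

C_2

The degree sequence is [1, 2, 2, 2, 2, 2, 2, 1, 2]; the two degree-1 vertices a and h are the ends of a path, so G = P_9. The only nontrivial automorphism of a path is the end-to-end reflection, so Aut(G) ≅ Z_2.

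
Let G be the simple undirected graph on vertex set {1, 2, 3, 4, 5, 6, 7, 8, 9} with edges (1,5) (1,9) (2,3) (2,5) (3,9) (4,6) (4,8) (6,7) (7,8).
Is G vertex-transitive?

No

G has two connected components, {1, 2, 3, 5, 9} and {4, 6, 7, 8}; each is 2-regular, so G = C_5 ⊔ C_4. The orbit of 1 under Aut(G) is {1, 2, 3, 5, 9}, which does not contain 4, so G is not vertex-transitive.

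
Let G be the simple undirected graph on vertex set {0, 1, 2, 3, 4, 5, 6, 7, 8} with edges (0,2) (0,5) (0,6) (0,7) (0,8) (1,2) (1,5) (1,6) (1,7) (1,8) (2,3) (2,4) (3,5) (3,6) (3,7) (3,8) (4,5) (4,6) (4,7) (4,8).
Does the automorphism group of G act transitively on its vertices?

No

Automorphisms preserve degree, but G has vertices of degree 4 and vertices of degree 5; no automorphism maps one to the other, so G is not vertex-transitive.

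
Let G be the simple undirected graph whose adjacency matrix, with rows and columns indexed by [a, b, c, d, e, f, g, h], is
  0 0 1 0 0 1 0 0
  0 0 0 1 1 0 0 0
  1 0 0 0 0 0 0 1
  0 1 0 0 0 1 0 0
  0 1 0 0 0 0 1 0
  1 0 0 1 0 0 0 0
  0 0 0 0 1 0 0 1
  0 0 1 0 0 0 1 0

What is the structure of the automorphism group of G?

Every vertex has degree 2 and the graph is connected, so G is the 8-cycle C_8. C_8 has 8 rotations and 8 reflections, so Aut(C_8) ≅ D_8 of order 16.

D_8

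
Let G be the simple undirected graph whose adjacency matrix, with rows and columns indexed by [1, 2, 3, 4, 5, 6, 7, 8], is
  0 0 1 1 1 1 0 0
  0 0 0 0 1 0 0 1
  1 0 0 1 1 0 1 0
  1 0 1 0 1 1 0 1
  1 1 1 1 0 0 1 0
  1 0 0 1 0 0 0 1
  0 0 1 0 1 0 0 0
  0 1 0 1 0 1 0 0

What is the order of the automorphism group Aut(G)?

1

Degrees alone do not determine every vertex (e.g. 1 and 3 both have degree 4), but their neighbour-degree multisets differ: N(1) has degrees [3, 4, 5, 5] while N(3) has degrees [2, 4, 5, 5]. Repeating this refinement separates all vertices, so the only automorphism is the identity.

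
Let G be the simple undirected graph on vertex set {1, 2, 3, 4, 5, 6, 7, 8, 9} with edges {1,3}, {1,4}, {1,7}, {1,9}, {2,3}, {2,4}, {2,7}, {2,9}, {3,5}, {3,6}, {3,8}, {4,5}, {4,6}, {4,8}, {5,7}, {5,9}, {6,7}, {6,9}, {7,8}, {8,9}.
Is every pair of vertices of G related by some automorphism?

Automorphisms preserve degree, but G has vertices of degree 4 and vertices of degree 5; no automorphism maps one to the other, so G is not vertex-transitive.

No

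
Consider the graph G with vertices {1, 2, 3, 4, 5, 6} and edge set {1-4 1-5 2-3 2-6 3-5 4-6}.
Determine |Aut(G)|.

Every vertex has degree 2 and the graph is connected, so G is the 6-cycle C_6. C_6 has 6 rotations and 6 reflections, so Aut(C_6) ≅ D_6 of order 12.

12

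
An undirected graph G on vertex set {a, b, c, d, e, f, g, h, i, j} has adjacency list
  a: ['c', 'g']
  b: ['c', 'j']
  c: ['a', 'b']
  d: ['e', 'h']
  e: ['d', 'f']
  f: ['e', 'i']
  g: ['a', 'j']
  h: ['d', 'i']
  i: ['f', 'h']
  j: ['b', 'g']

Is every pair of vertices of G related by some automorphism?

G has two connected components, {d, e, f, h, i} and {a, b, c, g, j}; each is 2-regular, so G = C_5 ⊔ C_5. With two isomorphic components, Aut(G) = Aut(C_5) ≀ S_2 = (D_5 × D_5) ⋊ Z_2: permute each cycle by D_5, then optionally swap the two cycles. Order 2·(2·5)² = 200. This group acts transitively on the 10 vertices.

Yes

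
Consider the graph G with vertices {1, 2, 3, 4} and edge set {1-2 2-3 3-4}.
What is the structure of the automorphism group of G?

The degree sequence is [1, 2, 2, 1]; the two degree-1 vertices 1 and 4 are the ends of a path, so G = P_4. The only nontrivial automorphism of a path is the end-to-end reflection, so Aut(G) ≅ Z_2.

the cyclic group of order 2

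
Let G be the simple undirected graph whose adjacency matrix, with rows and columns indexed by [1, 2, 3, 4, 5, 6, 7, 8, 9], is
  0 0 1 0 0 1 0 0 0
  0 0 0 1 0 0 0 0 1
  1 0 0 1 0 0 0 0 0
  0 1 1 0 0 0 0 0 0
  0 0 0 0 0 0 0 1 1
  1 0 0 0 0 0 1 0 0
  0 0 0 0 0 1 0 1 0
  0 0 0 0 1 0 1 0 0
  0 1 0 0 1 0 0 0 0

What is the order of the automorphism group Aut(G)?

Every vertex has degree 2 and the graph is connected, so G is the 9-cycle C_9. C_9 has 9 rotations and 9 reflections, so Aut(C_9) ≅ D_9 of order 18.

18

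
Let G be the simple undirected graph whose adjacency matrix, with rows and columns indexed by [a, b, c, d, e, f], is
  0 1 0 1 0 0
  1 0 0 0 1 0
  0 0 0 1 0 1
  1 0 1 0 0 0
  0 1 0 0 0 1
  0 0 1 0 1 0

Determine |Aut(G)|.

G is 2-regular and connected on 6 vertices, i.e. the cycle C_6. The automorphisms of the 6-cycle are exactly the symmetries of a regular 6-gon: the dihedral group D_6, |D_6| = 12.

12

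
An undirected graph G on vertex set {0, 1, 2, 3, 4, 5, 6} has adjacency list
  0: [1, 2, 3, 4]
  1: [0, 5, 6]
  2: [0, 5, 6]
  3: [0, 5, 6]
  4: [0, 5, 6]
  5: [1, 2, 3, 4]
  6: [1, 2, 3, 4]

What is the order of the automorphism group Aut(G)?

The vertices split by degree into {0, 5, 6} (degree 4) and {1, 2, 3, 4} (degree 3); every edge runs between the two parts, so G is the complete bipartite graph K_{3,4}. The parts have unequal sizes, so no automorphism swaps them; each part is permuted independently, giving S_3 × S_4 of order 3!·4! = 144.

144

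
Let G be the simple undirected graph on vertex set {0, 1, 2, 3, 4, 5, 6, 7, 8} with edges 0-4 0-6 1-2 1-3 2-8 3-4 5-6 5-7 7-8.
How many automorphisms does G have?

G is 2-regular and connected on 9 vertices, i.e. the cycle C_9. The automorphisms of the 9-cycle are exactly the symmetries of a regular 9-gon: the dihedral group D_9, |D_9| = 18.

18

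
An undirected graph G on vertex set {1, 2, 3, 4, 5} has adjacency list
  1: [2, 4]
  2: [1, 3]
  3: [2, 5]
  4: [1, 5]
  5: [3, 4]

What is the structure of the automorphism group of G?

G is 2-regular and connected on 5 vertices, i.e. the cycle C_5. C_5 has 5 rotations and 5 reflections, so Aut(C_5) ≅ D_5 of order 10.

D_5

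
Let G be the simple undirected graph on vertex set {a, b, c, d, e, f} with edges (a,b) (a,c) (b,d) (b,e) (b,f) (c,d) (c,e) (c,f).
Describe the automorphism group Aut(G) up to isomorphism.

S_4 × S_2

The vertices split by degree into {b, c} (degree 4) and {a, d, e, f} (degree 2); every edge runs between the two parts, so G is the complete bipartite graph K_{2,4}. The parts have unequal sizes, so no automorphism swaps them; each part is permuted independently, giving S_4 × S_2 of order 4!·2! = 48.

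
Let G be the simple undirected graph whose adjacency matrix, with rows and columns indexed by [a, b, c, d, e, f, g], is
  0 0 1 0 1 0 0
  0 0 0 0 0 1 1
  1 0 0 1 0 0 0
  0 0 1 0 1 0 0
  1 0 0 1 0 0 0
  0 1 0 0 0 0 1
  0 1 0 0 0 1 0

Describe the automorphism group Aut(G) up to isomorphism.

G has two connected components, {a, c, d, e} and {b, f, g}; each is 2-regular, so G = C_4 ⊔ C_3. No automorphism exchanges components of different sizes, hence Aut(G) is the direct product D_4 × D_3, order 48.

D_4 × D_3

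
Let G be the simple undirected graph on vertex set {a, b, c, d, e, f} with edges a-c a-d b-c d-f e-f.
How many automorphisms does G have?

2

The degree sequence is [2, 1, 2, 2, 1, 2]; the two degree-1 vertices b and e are the ends of a path, so G = P_6. A path has exactly one nontrivial symmetry — reversal — giving Aut(G) of order 2.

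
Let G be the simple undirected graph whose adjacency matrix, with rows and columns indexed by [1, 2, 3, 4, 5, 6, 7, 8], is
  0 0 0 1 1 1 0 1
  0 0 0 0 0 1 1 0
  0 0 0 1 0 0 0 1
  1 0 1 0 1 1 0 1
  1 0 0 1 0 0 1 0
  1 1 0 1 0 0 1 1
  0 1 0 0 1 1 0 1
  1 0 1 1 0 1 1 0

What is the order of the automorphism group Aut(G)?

1

The degree sequence is [4, 2, 2, 5, 3, 5, 4, 5]. Checking the degree-preserving permutations of the vertex set shows that none except the identity preserves every edge, so Aut(G) is trivial.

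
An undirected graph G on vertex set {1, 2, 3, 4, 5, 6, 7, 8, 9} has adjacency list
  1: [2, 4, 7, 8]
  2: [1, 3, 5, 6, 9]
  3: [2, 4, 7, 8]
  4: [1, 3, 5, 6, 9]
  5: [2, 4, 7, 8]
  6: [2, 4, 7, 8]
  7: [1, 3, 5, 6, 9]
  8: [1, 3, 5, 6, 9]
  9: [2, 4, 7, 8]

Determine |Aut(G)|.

The vertices split by degree into {2, 4, 7, 8} (degree 5) and {1, 3, 5, 6, 9} (degree 4); every edge runs between the two parts, so G is the complete bipartite graph K_{4,5}. Automorphisms preserve the bipartition setwise (since the parts differ in size) and act as S_4 × S_5 within it; |Aut| = 2880.

2880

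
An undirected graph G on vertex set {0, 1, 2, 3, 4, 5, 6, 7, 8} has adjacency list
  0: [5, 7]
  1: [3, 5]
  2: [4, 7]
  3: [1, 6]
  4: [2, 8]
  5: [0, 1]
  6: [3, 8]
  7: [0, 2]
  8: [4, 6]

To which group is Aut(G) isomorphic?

D_9

G is 2-regular and connected on 9 vertices, i.e. the cycle C_9. The automorphisms of the 9-cycle are exactly the symmetries of a regular 9-gon: the dihedral group D_9, |D_9| = 18.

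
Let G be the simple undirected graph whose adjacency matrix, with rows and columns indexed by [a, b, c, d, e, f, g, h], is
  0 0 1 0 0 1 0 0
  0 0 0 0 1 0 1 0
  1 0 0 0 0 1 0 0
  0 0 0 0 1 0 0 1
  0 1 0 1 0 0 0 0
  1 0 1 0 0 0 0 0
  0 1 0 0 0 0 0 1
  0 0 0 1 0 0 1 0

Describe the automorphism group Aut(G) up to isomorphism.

D_5 × D_3

G has two connected components, {b, d, e, g, h} and {a, c, f}; each is 2-regular, so G = C_5 ⊔ C_3. The components are non-isomorphic (different sizes), so Aut(G) = Aut(C_5) × Aut(C_3) = D_5 × D_3 of order 10·6 = 60.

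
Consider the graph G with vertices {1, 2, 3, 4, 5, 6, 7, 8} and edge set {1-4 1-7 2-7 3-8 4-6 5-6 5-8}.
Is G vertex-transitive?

No

Automorphisms preserve degree, but G has vertices of degree 1 and vertices of degree 2; no automorphism maps one to the other, so G is not vertex-transitive.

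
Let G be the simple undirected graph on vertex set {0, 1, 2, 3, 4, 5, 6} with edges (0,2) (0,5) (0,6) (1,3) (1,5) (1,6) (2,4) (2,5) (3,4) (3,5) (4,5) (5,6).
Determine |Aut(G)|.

12

Vertex 5 is the unique vertex of degree 6; the remaining 6 vertices each have degree 3 and induce a cycle, so G is the wheel on 7 vertices with hub 5. Every automorphism fixes the hub and acts on the rim 6-cycle, so Aut(G) ≅ Aut(C_6) = D_6 of order 12.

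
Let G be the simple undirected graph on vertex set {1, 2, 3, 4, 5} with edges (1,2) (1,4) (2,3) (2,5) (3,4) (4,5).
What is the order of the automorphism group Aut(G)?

The vertices split by degree into {2, 4} (degree 3) and {1, 3, 5} (degree 2); every edge runs between the two parts, so G is the complete bipartite graph K_{2,3}. The parts have unequal sizes, so no automorphism swaps them; each part is permuted independently, giving S_3 × S_2 of order 3!·2! = 12.

12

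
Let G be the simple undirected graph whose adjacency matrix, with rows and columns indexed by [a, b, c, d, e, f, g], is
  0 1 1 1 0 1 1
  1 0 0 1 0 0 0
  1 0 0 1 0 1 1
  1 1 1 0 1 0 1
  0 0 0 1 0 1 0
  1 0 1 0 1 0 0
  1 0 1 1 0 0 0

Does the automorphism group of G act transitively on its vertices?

Vertex c is the only vertex of degree 4, so every automorphism fixes it; G is not vertex-transitive.

No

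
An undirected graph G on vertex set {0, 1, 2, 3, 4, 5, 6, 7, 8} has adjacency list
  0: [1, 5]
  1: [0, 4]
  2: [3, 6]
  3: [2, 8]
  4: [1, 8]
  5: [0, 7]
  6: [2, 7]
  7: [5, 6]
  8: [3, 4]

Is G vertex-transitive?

Yes

Every vertex has degree 2 and the graph is connected, so G is the 9-cycle C_9. The automorphisms of the 9-cycle are exactly the symmetries of a regular 9-gon: the dihedral group D_9, |D_9| = 18. Under this action every vertex can be carried to every other, so G is vertex-transitive.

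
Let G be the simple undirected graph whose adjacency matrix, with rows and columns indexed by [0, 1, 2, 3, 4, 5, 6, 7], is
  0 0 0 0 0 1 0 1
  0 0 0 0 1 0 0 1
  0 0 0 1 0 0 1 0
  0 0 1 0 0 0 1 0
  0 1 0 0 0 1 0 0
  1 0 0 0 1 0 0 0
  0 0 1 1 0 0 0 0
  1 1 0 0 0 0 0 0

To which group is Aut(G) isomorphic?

D_5 × D_3

G has two connected components, {0, 1, 4, 5, 7} and {2, 3, 6}; each is 2-regular, so G = C_5 ⊔ C_3. The components are non-isomorphic (different sizes), so Aut(G) = Aut(C_5) × Aut(C_3) = D_5 × D_3 of order 10·6 = 60.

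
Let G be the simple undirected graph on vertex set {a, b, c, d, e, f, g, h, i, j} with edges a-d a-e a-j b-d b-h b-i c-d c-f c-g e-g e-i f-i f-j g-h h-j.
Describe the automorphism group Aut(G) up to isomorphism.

G is 3-regular on 10 vertices with no triangles and no 4-cycles (girth 5): this is the Petersen graph. It is a classical fact that the Petersen graph has automorphism group S_5 (order 120), arising from its description as the Kneser graph K(5,2).

S_5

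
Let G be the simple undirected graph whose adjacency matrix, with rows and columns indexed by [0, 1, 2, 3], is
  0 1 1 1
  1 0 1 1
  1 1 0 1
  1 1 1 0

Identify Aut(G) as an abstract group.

S_4

All 4 vertices are pairwise adjacent: G = K_4. Any permutation of the 4 vertices preserves K_4, so Aut(K_4) = S_4 of order 4! = 24.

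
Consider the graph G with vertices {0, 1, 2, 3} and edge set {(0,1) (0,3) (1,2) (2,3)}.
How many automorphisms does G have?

8

Every vertex has degree 2 and the graph is connected, so G is the 4-cycle C_4. C_4 has 4 rotations and 4 reflections, so Aut(C_4) ≅ D_4 of order 8.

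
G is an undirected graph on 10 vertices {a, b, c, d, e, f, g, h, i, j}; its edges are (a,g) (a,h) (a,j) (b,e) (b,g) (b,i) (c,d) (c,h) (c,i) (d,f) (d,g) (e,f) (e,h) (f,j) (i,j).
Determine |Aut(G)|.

G is 3-regular on 10 vertices with no triangles and no 4-cycles (girth 5): this is the Petersen graph. It is a classical fact that the Petersen graph has automorphism group S_5 (order 120), arising from its description as the Kneser graph K(5,2).

120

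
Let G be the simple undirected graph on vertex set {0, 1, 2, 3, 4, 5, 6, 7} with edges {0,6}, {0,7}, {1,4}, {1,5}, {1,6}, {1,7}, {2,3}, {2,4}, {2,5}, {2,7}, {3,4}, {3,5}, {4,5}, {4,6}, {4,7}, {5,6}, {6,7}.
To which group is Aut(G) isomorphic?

the trivial group

Degrees alone do not determine every vertex (e.g. 1 and 2 both have degree 4), but their neighbour-degree multisets differ: N(1) has degrees [5, 5, 5, 6] while N(2) has degrees [3, 5, 5, 6]. Repeating this refinement separates all vertices, so the only automorphism is the identity.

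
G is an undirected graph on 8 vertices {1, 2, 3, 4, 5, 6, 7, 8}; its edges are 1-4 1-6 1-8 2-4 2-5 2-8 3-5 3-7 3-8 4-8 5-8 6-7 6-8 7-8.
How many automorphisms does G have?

Vertex 8 is the unique vertex of degree 7; the remaining 7 vertices each have degree 3 and induce a cycle, so G is the wheel on 8 vertices with hub 8. With the hub fixed, the remaining symmetry is that of the rim cycle C_7, giving the dihedral group D_7.

14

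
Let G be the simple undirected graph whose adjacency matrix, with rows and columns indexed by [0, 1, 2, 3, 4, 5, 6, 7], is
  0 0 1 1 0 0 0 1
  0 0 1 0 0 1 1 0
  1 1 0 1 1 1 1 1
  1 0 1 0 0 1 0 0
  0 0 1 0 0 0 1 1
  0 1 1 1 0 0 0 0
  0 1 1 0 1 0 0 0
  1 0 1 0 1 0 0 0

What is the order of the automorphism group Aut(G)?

14

Vertex 2 is the unique vertex of degree 7; the remaining 7 vertices each have degree 3 and induce a cycle, so G is the wheel on 8 vertices with hub 2. With the hub fixed, the remaining symmetry is that of the rim cycle C_7, giving the dihedral group D_7.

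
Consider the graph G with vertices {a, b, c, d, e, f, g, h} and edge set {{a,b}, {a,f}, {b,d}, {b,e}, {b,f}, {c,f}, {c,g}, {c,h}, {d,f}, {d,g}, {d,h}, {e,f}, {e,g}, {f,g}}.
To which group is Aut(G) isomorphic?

Degrees alone do not determine every vertex (e.g. a and h both have degree 2), but their neighbour-degree multisets differ: N(a) has degrees [4, 6] while N(h) has degrees [3, 4]. Repeating this refinement separates all vertices, so the only automorphism is the identity.

{e}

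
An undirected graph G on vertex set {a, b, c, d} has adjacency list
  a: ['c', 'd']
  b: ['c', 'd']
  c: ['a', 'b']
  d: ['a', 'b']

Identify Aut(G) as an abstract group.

Every vertex has degree 2 and the graph is connected, so G is the 4-cycle C_4. The automorphisms of the 4-cycle are exactly the symmetries of a regular 4-gon: the dihedral group D_4, |D_4| = 8.

the dihedral group of order 8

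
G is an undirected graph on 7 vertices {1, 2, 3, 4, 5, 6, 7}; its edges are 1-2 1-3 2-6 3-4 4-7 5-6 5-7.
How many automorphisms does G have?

Every vertex has degree 2 and the graph is connected, so G is the 7-cycle C_7. C_7 has 7 rotations and 7 reflections, so Aut(C_7) ≅ D_7 of order 14.

14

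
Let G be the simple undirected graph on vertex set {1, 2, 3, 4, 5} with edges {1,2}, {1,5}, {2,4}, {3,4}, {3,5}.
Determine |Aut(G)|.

10

Every vertex has degree 2 and the graph is connected, so G is the 5-cycle C_5. C_5 has 5 rotations and 5 reflections, so Aut(C_5) ≅ D_5 of order 10.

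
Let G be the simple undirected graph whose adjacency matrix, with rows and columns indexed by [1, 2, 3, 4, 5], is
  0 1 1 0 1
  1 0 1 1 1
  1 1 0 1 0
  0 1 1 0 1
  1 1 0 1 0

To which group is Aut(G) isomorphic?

Vertex 2 is the unique vertex of degree 4; the remaining 4 vertices each have degree 3 and induce a cycle, so G is the wheel on 5 vertices with hub 2. With the hub fixed, the remaining symmetry is that of the rim cycle C_4, giving the dihedral group D_4.

the dihedral group of order 8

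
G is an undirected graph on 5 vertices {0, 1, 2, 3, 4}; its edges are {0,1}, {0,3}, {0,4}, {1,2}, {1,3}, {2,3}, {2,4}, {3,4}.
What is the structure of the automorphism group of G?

Vertex 3 is the unique vertex of degree 4; the remaining 4 vertices each have degree 3 and induce a cycle, so G is the wheel on 5 vertices with hub 3. Every automorphism fixes the hub and acts on the rim 4-cycle, so Aut(G) ≅ Aut(C_4) = D_4 of order 8.

the dihedral group of order 8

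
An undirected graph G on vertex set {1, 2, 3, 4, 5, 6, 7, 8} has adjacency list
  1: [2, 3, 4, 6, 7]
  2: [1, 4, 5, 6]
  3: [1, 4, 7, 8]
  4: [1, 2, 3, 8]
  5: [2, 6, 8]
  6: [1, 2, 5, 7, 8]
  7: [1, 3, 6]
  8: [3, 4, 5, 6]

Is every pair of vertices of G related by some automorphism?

Automorphisms preserve degree, but G has vertices of degree 3 and vertices of degree 5; no automorphism maps one to the other, so G is not vertex-transitive.

No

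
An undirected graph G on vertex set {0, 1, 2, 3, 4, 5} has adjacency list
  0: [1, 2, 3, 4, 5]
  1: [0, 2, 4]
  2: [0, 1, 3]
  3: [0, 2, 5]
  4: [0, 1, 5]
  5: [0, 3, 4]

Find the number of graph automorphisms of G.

10

Vertex 0 is the unique vertex of degree 5; the remaining 5 vertices each have degree 3 and induce a cycle, so G is the wheel on 6 vertices with hub 0. Every automorphism fixes the hub and acts on the rim 5-cycle, so Aut(G) ≅ Aut(C_5) = D_5 of order 10.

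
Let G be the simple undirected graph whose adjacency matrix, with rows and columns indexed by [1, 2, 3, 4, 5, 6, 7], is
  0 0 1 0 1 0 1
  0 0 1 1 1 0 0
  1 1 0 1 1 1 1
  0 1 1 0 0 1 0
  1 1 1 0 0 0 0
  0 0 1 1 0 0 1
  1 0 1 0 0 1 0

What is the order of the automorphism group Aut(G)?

12

Vertex 3 is the unique vertex of degree 6; the remaining 6 vertices each have degree 3 and induce a cycle, so G is the wheel on 7 vertices with hub 3. With the hub fixed, the remaining symmetry is that of the rim cycle C_6, giving the dihedral group D_6.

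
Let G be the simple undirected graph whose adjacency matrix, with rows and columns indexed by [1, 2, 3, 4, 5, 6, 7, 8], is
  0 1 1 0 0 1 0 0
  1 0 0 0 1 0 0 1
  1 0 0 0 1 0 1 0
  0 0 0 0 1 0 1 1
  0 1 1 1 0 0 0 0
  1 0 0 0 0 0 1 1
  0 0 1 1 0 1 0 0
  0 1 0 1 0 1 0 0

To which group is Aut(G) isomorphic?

Z_2^3 ⋊ S_3

G is 3-regular and bipartite on 2^3 = 8 vertices with girth 4; it is the hypercube graph Q_3. Aut(Q_3) consists of the signed permutations of the 3 coordinate axes: 3! permutations times 2^3 sign flips, so |Aut| = 2^3·3! = 48.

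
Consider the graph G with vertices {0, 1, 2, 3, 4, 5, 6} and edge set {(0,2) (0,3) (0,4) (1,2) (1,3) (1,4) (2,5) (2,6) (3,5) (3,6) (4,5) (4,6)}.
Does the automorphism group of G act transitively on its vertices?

No

Automorphisms preserve degree, but G has vertices of degree 3 and vertices of degree 4; no automorphism maps one to the other, so G is not vertex-transitive.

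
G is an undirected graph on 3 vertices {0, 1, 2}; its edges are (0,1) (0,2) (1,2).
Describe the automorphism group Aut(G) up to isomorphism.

S_3

Every vertex has degree 2, so G is the complete graph K_3. Any permutation of the 3 vertices preserves K_3, so Aut(K_3) = S_3 of order 3! = 6.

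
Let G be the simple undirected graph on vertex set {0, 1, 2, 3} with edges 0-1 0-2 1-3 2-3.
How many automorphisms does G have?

Every vertex has degree 2 and the graph is connected, so G is the 4-cycle C_4. C_4 has 4 rotations and 4 reflections, so Aut(C_4) ≅ D_4 of order 8.

8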